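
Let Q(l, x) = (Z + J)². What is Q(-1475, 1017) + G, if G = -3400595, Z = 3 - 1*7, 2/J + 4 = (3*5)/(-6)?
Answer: -574697419/169 ≈ -3.4006e+6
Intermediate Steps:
J = -4/13 (J = 2/(-4 + (3*5)/(-6)) = 2/(-4 + 15*(-⅙)) = 2/(-4 - 5/2) = 2/(-13/2) = 2*(-2/13) = -4/13 ≈ -0.30769)
Z = -4 (Z = 3 - 7 = -4)
Q(l, x) = 3136/169 (Q(l, x) = (-4 - 4/13)² = (-56/13)² = 3136/169)
Q(-1475, 1017) + G = 3136/169 - 3400595 = -574697419/169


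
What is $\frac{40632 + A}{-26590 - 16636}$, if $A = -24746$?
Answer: $- \frac{7943}{21613} \approx -0.36751$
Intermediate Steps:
$\frac{40632 + A}{-26590 - 16636} = \frac{40632 - 24746}{-26590 - 16636} = \frac{15886}{-43226} = 15886 \left(- \frac{1}{43226}\right) = - \frac{7943}{21613}$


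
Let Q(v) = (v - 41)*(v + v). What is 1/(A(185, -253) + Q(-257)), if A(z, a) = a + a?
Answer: 1/152666 ≈ 6.5502e-6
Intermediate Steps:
A(z, a) = 2*a
Q(v) = 2*v*(-41 + v) (Q(v) = (-41 + v)*(2*v) = 2*v*(-41 + v))
1/(A(185, -253) + Q(-257)) = 1/(2*(-253) + 2*(-257)*(-41 - 257)) = 1/(-506 + 2*(-257)*(-298)) = 1/(-506 + 153172) = 1/152666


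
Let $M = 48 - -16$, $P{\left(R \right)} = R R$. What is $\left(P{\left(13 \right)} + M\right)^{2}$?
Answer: $54289$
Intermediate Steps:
$P{\left(R \right)} = R^{2}$
$M = 64$ ($M = 48 + 16 = 64$)
$\left(P{\left(13 \right)} + M\right)^{2} = \left(13^{2} + 64\right)^{2} = \left(169 + 64\right)^{2} = 233^{2} = 54289$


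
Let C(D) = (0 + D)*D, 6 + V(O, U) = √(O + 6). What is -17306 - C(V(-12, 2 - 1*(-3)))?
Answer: -17336 + 12*I*√6 ≈ -17336.0 + 29.394*I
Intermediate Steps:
V(O, U) = -6 + √(6 + O) (V(O, U) = -6 + √(O + 6) = -6 + √(6 + O))
C(D) = D² (C(D) = D*D = D²)
-17306 - C(V(-12, 2 - 1*(-3))) = -17306 - (-6 + √(6 - 12))² = -17306 - (-6 + √(-6))² = -17306 - (-6 + I*√6)²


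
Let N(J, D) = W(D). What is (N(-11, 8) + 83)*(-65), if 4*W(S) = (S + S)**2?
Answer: -9555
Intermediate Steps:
W(S) = S**2 (W(S) = (S + S)**2/4 = (2*S)**2/4 = (4*S**2)/4 = S**2)
N(J, D) = D**2
(N(-11, 8) + 83)*(-65) = (8**2 + 83)*(-65) = (64 + 83)*(-65) = 147*(-65) = -9555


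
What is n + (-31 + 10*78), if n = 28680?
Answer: 29429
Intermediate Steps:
n + (-31 + 10*78) = 28680 + (-31 + 10*78) = 28680 + (-31 + 780) = 28680 + 749 = 29429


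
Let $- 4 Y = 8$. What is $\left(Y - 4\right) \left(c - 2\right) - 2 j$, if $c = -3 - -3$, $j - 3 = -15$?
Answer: $36$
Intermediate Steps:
$j = -12$ ($j = 3 - 15 = -12$)
$Y = -2$ ($Y = \left(- \frac{1}{4}\right) 8 = -2$)
$c = 0$ ($c = -3 + 3 = 0$)
$\left(Y - 4\right) \left(c - 2\right) - 2 j = \left(-2 - 4\right) \left(0 - 2\right) - -24 = \left(-6\right) \left(-2\right) + 24 = 12 + 24 = 36$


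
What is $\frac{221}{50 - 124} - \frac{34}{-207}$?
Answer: $- \frac{43231}{15318} \approx -2.8222$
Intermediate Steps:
$\frac{221}{50 - 124} - \frac{34}{-207} = \frac{221}{50 - 124} - - \frac{34}{207} = \frac{221}{-74} + \frac{34}{207} = 221 \left(- \frac{1}{74}\right) + \frac{34}{207} = - \frac{221}{74} + \frac{34}{207} = - \frac{43231}{15318}$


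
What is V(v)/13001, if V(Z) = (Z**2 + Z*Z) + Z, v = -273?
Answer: 148785/13001 ≈ 11.444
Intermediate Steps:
V(Z) = Z + 2*Z**2 (V(Z) = (Z**2 + Z**2) + Z = 2*Z**2 + Z = Z + 2*Z**2)
V(v)/13001 = -273*(1 + 2*(-273))/13001 = -273*(1 - 546)*(1/13001) = -273*(-545)*(1/13001) = 148785*(1/13001) = 148785/13001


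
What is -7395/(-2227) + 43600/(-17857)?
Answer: 2056195/2339267 ≈ 0.87899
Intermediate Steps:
-7395/(-2227) + 43600/(-17857) = -7395*(-1/2227) + 43600*(-1/17857) = 435/131 - 43600/17857 = 2056195/2339267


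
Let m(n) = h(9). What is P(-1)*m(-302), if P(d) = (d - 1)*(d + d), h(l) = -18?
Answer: -72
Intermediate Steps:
m(n) = -18
P(d) = 2*d*(-1 + d) (P(d) = (-1 + d)*(2*d) = 2*d*(-1 + d))
P(-1)*m(-302) = (2*(-1)*(-1 - 1))*(-18) = (2*(-1)*(-2))*(-18) = 4*(-18) = -72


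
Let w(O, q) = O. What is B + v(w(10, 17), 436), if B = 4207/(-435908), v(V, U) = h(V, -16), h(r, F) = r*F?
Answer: -69749487/435908 ≈ -160.01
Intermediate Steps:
h(r, F) = F*r
v(V, U) = -16*V
B = -4207/435908 (B = 4207*(-1/435908) = -4207/435908 ≈ -0.0096511)
B + v(w(10, 17), 436) = -4207/435908 - 16*10 = -4207/435908 - 160 = -69749487/435908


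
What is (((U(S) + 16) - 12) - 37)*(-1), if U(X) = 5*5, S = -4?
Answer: 8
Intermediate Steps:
U(X) = 25
(((U(S) + 16) - 12) - 37)*(-1) = (((25 + 16) - 12) - 37)*(-1) = ((41 - 12) - 37)*(-1) = (29 - 37)*(-1) = -8*(-1) = 8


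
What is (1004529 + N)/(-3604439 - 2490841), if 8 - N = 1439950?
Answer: 435413/6095280 ≈ 0.071434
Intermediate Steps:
N = -1439942 (N = 8 - 1*1439950 = 8 - 1439950 = -1439942)
(1004529 + N)/(-3604439 - 2490841) = (1004529 - 1439942)/(-3604439 - 2490841) = -435413/(-6095280) = -435413*(-1/6095280) = 435413/6095280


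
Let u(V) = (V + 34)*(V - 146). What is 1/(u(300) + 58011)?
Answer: 1/109447 ≈ 9.1368e-6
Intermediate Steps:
u(V) = (-146 + V)*(34 + V) (u(V) = (34 + V)*(-146 + V) = (-146 + V)*(34 + V))
1/(u(300) + 58011) = 1/((-4964 + 300**2 - 112*300) + 58011) = 1/((-4964 + 90000 - 33600) + 58011) = 1/(51436 + 58011) = 1/109447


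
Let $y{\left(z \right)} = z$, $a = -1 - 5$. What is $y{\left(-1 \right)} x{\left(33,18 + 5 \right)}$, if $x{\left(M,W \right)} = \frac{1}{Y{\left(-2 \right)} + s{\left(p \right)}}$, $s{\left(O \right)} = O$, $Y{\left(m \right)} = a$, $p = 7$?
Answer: $-1$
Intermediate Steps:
$a = -6$ ($a = -1 - 5 = -6$)
$Y{\left(m \right)} = -6$
$x{\left(M,W \right)} = 1$ ($x{\left(M,W \right)} = \frac{1}{-6 + 7} = 1^{-1} = 1$)
$y{\left(-1 \right)} x{\left(33,18 + 5 \right)} = \left(-1\right) 1 = -1$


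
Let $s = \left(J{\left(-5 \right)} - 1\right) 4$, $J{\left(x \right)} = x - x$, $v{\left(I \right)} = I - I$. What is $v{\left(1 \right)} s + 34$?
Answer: $34$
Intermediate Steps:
$v{\left(I \right)} = 0$
$J{\left(x \right)} = 0$
$s = -4$ ($s = \left(0 - 1\right) 4 = \left(-1\right) 4 = -4$)
$v{\left(1 \right)} s + 34 = 0 \left(-4\right) + 34 = 0 + 34 = 34$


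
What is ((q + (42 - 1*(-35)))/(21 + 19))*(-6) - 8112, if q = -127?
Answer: -16209/2 ≈ -8104.5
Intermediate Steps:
((q + (42 - 1*(-35)))/(21 + 19))*(-6) - 8112 = ((-127 + (42 - 1*(-35)))/(21 + 19))*(-6) - 8112 = ((-127 + (42 + 35))/40)*(-6) - 8112 = ((-127 + 77)*(1/40))*(-6) - 8112 = -50*1/40*(-6) - 8112 = -5/4*(-6) - 8112 = 15/2 - 8112 = -16209/2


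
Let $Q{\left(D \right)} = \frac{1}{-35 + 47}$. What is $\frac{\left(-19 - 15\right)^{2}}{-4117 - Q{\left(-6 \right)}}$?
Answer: $- \frac{13872}{49405} \approx -0.28078$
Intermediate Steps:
$Q{\left(D \right)} = \frac{1}{12}$
$\frac{\left(-19 - 15\right)^{2}}{-4117 - Q{\left(-6 \right)}} = \frac{\left(-19 - 15\right)^{2}}{-4117 - \frac{1}{12}} = \frac{\left(-34\right)^{2}}{-4117 - \frac{1}{12}} = \frac{1156}{- \frac{49405}{12}} = 1156 \left(- \frac{12}{49405}\right) = - \frac{13872}{49405}$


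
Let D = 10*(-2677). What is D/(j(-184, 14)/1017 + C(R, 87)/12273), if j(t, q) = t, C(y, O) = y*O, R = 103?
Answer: -22275568638/457007 ≈ -48742.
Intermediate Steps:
C(y, O) = O*y
D = -26770
D/(j(-184, 14)/1017 + C(R, 87)/12273) = -26770/(-184/1017 + (87*103)/12273) = -26770/(-184*1/1017 + 8961*(1/12273)) = -26770/(-184/1017 + 2987/4091) = -26770/2285035/4160547 = -26770*4160547/2285035 = -22275568638/457007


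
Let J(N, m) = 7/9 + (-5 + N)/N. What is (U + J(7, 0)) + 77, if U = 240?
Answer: 20038/63 ≈ 318.06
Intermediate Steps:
J(N, m) = 7/9 + (-5 + N)/N (J(N, m) = 7*(1/9) + (-5 + N)/N = 7/9 + (-5 + N)/N)
(U + J(7, 0)) + 77 = (240 + (16/9 - 5/7)) + 77 = (240 + 67/63) + 77 = 15187/63 + 77 = 20038/63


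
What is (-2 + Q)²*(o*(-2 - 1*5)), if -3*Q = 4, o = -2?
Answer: 1400/9 ≈ 155.56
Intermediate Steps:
Q = -4/3 (Q = -⅓*4 = -4/3 ≈ -1.3333)
(-2 + Q)²*(o*(-2 - 1*5)) = (-2 - 4/3)²*(-2*(-2 - 1*5)) = (-10/3)²*(-2*(-2 - 5)) = 100*(-2*(-7))/9 = (100/9)*14 = 1400/9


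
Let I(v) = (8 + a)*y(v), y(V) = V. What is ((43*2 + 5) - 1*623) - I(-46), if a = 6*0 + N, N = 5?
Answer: 66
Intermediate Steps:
a = 5 (a = 6*0 + 5 = 0 + 5 = 5)
I(v) = 13*v (I(v) = (8 + 5)*v = 13*v)
((43*2 + 5) - 1*623) - I(-46) = ((43*2 + 5) - 1*623) - 13*(-46) = ((86 + 5) - 623) - 1*(-598) = (91 - 623) + 598 = -532 + 598 = 66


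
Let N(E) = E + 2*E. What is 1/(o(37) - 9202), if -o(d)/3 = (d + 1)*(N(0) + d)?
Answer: -1/13420 ≈ -7.4516e-5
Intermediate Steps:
N(E) = 3*E
o(d) = -3*d*(1 + d) (o(d) = -3*(d + 1)*(3*0 + d) = -3*(1 + d)*(0 + d) = -3*(1 + d)*d = -3*d*(1 + d))
1/(o(37) - 9202) = 1/(3*37*(-1 - 1*37) - 9202) = 1/(3*37*(-1 - 37) - 9202) = 1/(3*37*(-38) - 9202) = 1/(-4218 - 9202) = 1/(-13420) = -1/13420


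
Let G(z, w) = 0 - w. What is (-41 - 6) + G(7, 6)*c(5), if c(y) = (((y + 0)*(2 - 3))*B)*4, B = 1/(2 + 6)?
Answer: -32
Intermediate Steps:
B = 1/8 ≈ 0.12500
c(y) = -y/2 (c(y) = (((y + 0)*(2 - 3))*(1/8))*4 = ((y*(-1))*(1/8))*4 = (-y*(1/8))*4 = -y/8*4 = -y/2)
G(z, w) = -w
(-41 - 6) + G(7, 6)*c(5) = (-41 - 6) + (-1*6)*(-1/2*5) = -47 - 6*(-5/2) = -47 + 15 = -32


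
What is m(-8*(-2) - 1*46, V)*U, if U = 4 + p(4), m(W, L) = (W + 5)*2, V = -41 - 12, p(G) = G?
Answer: -400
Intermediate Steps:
V = -53
m(W, L) = 10 + 2*W (m(W, L) = (5 + W)*2 = 10 + 2*W)
U = 8 (U = 4 + 4 = 8)
m(-8*(-2) - 1*46, V)*U = (10 + 2*(-8*(-2) - 1*46))*8 = (10 + 2*(16 - 46))*8 = (10 + 2*(-30))*8 = (10 - 60)*8 = -50*8 = -400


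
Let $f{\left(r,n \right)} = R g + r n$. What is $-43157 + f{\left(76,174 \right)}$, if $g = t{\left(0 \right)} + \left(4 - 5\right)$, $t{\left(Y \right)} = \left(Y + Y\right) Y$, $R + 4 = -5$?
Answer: $-29924$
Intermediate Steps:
$R = -9$ ($R = -4 - 5 = -9$)
$t{\left(Y \right)} = 2 Y^{2}$ ($t{\left(Y \right)} = 2 Y Y = 2 Y^{2}$)
$g = -1$ ($g = 2 \cdot 0^{2} + \left(4 - 5\right) = 2 \cdot 0 + \left(4 - 5\right) = 0 - 1 = -1$)
$f{\left(r,n \right)} = 9 + n r$ ($f{\left(r,n \right)} = \left(-9\right) \left(-1\right) + r n = 9 + n r$)
$-43157 + f{\left(76,174 \right)} = -43157 + \left(9 + 174 \cdot 76\right) = -43157 + \left(9 + 13224\right) = -43157 + 13233 = -29924$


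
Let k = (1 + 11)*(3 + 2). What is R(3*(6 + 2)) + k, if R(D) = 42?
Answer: 102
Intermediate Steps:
k = 60 (k = 12*5 = 60)
R(3*(6 + 2)) + k = 42 + 60 = 102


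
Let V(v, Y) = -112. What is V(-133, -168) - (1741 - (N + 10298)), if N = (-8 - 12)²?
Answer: 8845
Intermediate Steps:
N = 400 (N = (-20)² = 400)
V(-133, -168) - (1741 - (N + 10298)) = -112 - (1741 - (400 + 10298)) = -112 - (1741 - 1*10698) = -112 - (1741 - 10698) = -112 - 1*(-8957) = -112 + 8957 = 8845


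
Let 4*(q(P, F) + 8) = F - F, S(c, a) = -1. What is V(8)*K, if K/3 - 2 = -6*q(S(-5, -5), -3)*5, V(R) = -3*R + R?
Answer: -11616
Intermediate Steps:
V(R) = -2*R
q(P, F) = -8 (q(P, F) = -8 + (F - F)/4 = -8 + (1/4)*0 = -8 + 0 = -8)
K = 726 (K = 6 + 3*(-6*(-8)*5) = 6 + 3*(48*5) = 6 + 3*240 = 6 + 720 = 726)
V(8)*K = -2*8*726 = -16*726 = -11616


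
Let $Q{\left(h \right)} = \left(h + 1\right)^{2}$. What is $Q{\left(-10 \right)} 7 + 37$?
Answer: $604$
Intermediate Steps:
$Q{\left(h \right)} = \left(1 + h\right)^{2}$
$Q{\left(-10 \right)} 7 + 37 = \left(1 - 10\right)^{2} \cdot 7 + 37 = \left(-9\right)^{2} \cdot 7 + 37 = 81 \cdot 7 + 37 = 567 + 37 = 604$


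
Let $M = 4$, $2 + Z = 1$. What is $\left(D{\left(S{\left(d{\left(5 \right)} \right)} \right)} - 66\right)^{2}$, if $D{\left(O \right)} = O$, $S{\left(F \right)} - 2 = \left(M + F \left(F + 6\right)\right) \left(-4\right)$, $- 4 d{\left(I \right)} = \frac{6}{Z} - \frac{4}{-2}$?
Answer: $11664$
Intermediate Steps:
$Z = -1$ ($Z = -2 + 1 = -1$)
$d{\left(I \right)} = 1$ ($d{\left(I \right)} = - \frac{\frac{6}{-1} - \frac{4}{-2}}{4} = - \frac{6 \left(-1\right) - -2}{4} = - \frac{-6 + 2}{4} = \left(- \frac{1}{4}\right) \left(-4\right) = 1$)
$S{\left(F \right)} = -14 - 4 F \left(6 + F\right)$ ($S{\left(F \right)} = 2 + \left(4 + F \left(F + 6\right)\right) \left(-4\right) = 2 + \left(4 + F \left(6 + F\right)\right) \left(-4\right) = 2 - \left(16 + 4 F \left(6 + F\right)\right) = -14 - 4 F \left(6 + F\right)$)
$\left(D{\left(S{\left(d{\left(5 \right)} \right)} \right)} - 66\right)^{2} = \left(\left(-14 - 24 - 4 \cdot 1^{2}\right) - 66\right)^{2} = \left(\left(-14 - 24 - 4\right) - 66\right)^{2} = \left(-42 - 66\right)^{2} = \left(-108\right)^{2} = 11664$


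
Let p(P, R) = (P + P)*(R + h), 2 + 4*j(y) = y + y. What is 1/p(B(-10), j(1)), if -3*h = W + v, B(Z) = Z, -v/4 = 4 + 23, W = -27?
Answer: -1/900 ≈ -0.0011111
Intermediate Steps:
v = -108 (v = -4*(4 + 23) = -4*27 = -108)
j(y) = -1/2 + y/2 (j(y) = -1/2 + (y + y)/4 = -1/2 + (2*y)/4 = -1/2 + y/2)
h = 45 (h = -(-27 - 108)/3 = -1/3*(-135) = 45)
p(P, R) = 2*P*(45 + R) (p(P, R) = (P + P)*(R + 45) = (2*P)*(45 + R) = 2*P*(45 + R))
1/p(B(-10), j(1)) = 1/(2*(-10)*(45 + (-1/2 + (1/2)*1))) = 1/(2*(-10)*(45 + (-1/2 + 1/2))) = 1/(2*(-10)*(45 + 0)) = 1/(2*(-10)*45) = 1/(-900) = -1/900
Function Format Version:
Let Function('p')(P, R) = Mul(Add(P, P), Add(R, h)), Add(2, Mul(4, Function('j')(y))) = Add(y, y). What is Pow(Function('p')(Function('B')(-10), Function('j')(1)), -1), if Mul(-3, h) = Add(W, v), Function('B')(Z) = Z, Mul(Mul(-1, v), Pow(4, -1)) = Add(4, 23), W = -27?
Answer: Rational(-1, 900) ≈ -0.0011111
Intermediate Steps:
v = -108 (v = Mul(-4, Add(4, 23)) = Mul(-4, 27) = -108)
Function('j')(y) = Add(Rational(-1, 2), Mul(Rational(1, 2), y)) (Function('j')(y) = Add(Rational(-1, 2), Mul(Rational(1, 4), Add(y, y))) = Add(Rational(-1, 2), Mul(Rational(1, 4), Mul(2, y))) = Add(Rational(-1, 2), Mul(Rational(1, 2), y)))
h = 45 (h = Mul(Rational(-1, 3), Add(-27, -108)) = Mul(Rational(-1, 3), -135) = 45)
Function('p')(P, R) = Mul(2, P, Add(45, R)) (Function('p')(P, R) = Mul(Add(P, P), Add(R, 45)) = Mul(Mul(2, P), Add(45, R)) = Mul(2, P, Add(45, R)))
Pow(Function('p')(Function('B')(-10), Function('j')(1)), -1) = Pow(Mul(2, -10, Add(45, Add(Rational(-1, 2), Mul(Rational(1, 2), 1)))), -1) = Pow(Mul(2, -10, Add(45, Add(Rational(-1, 2), Rational(1, 2)))), -1) = Pow(Mul(2, -10, Add(45, 0)), -1) = Pow(Mul(2, -10, 45), -1) = Pow(-900, -1) = Rational(-1, 900)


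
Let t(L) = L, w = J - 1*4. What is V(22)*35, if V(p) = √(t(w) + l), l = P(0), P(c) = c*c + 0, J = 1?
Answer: 35*I*√3 ≈ 60.622*I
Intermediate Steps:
P(c) = c² (P(c) = c² + 0 = c²)
w = -3 (w = 1 - 1*4 = 1 - 4 = -3)
l = 0 (l = 0² = 0)
V(p) = I*√3 (V(p) = √(-3 + 0) = √(-3) = I*√3)
V(22)*35 = (I*√3)*35 = 35*I*√3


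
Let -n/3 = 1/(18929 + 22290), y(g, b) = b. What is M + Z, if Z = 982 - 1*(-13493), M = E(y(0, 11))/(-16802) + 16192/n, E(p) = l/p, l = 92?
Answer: -61672756286191/277233 ≈ -2.2246e+8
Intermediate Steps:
E(p) = 92/p
n = -3/41219 (n = -3/(18929 + 22290) = -3/41219 ≈ -7.2782e-5)
M = -61676769233866/277233 (M = (92/11)/(-16802) + 16192/(-3/41219) = (92*(1/11))*(-1/16802) + 16192*(-41219/3) = (92/11)*(-1/16802) - 667418048/3 = -46/92411 - 667418048/3 = -61676769233866/277233 ≈ -2.2247e+8)
Z = 14475 (Z = 982 + 13493 = 14475)
M + Z = -61676769233866/277233 + 14475 = -61672756286191/277233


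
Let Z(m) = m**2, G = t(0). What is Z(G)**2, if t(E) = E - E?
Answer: 0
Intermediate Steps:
t(E) = 0
G = 0
Z(G)**2 = (0**2)**2 = 0**2 = 0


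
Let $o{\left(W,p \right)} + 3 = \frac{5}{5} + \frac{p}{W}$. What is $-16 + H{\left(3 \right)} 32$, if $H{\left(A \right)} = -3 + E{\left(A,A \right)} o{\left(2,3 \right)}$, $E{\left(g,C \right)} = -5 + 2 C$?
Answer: $-128$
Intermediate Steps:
$o{\left(W,p \right)} = -2 + \frac{p}{W}$ ($o{\left(W,p \right)} = -3 + \left(\frac{5}{5} + \frac{p}{W}\right) = -3 + \left(5 \cdot \frac{1}{5} + \frac{p}{W}\right) = -3 + \left(1 + \frac{p}{W}\right) = -2 + \frac{p}{W}$)
$H{\left(A \right)} = - \frac{1}{2} - A$ ($H{\left(A \right)} = -3 + \left(-5 + 2 A\right) \left(-2 + \frac{3}{2}\right) = -3 + \left(-5 + 2 A\right) \left(- \frac{1}{2}\right) = -3 - \left(- \frac{5}{2} + A\right) = - \frac{1}{2} - A$)
$-16 + H{\left(3 \right)} 32 = -16 + \left(- \frac{1}{2} - 3\right) 32 = -16 - 112 = -128$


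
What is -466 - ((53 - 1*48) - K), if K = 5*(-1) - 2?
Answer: -478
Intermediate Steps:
K = -7 (K = -5 - 2 = -7)
-466 - ((53 - 1*48) - K) = -466 - ((53 - 1*48) - 1*(-7)) = -466 - ((53 - 48) + 7) = -466 - (5 + 7) = -466 - 1*12 = -466 - 12 = -478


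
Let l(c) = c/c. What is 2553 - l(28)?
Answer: 2552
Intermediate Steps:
l(c) = 1
2553 - l(28) = 2553 - 1*1 = 2553 - 1 = 2552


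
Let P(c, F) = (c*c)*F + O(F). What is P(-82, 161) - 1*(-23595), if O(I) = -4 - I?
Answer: 1105994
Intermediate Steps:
P(c, F) = -4 - F + F*c**2 (P(c, F) = (c*c)*F + (-4 - F) = c**2*F + (-4 - F) = F*c**2 + (-4 - F) = -4 - F + F*c**2)
P(-82, 161) - 1*(-23595) = (-4 - 1*161 + 161*(-82)**2) - 1*(-23595) = (-4 - 161 + 161*6724) + 23595 = (-4 - 161 + 1082564) + 23595 = 1082399 + 23595 = 1105994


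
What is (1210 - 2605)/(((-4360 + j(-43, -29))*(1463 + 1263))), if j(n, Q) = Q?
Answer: 465/3988138 ≈ 0.00011660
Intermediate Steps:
(1210 - 2605)/(((-4360 + j(-43, -29))*(1463 + 1263))) = (1210 - 2605)/(((-4360 - 29)*(1463 + 1263))) = -1395/((-4389*2726)) = -1395/(-11964414) = -1395*(-1/11964414) = 465/3988138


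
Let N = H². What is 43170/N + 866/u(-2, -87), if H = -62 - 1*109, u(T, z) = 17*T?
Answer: -3975821/165699 ≈ -23.994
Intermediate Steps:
H = -171 (H = -62 - 109 = -171)
N = 29241 (N = (-171)² = 29241)
43170/N + 866/u(-2, -87) = 43170/29241 + 866/((17*(-2))) = 43170*(1/29241) + 866/(-34) = 14390/9747 + 866*(-1/34) = 14390/9747 - 433/17 = -3975821/165699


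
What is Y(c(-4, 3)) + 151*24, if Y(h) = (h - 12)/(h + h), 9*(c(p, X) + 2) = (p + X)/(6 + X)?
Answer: 1182559/326 ≈ 3627.5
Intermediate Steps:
c(p, X) = -2 + (X + p)/(9*(6 + X)) (c(p, X) = -2 + ((p + X)/(6 + X))/9 = -2 + ((X + p)/(6 + X))/9 = -2 + (X + p)/(9*(6 + X)))
Y(h) = (-12 + h)/(2*h) (Y(h) = (-12 + h)/((2*h)) = (-12 + h)*(1/(2*h)) = (-12 + h)/(2*h))
Y(c(-4, 3)) + 151*24 = (-12 + (-108 - 4 - 17*3)/(9*(6 + 3)))/(2*(((-108 - 4 - 17*3)/(9*(6 + 3))))) + 151*24 = (-12 + (⅑)*(-108 - 4 - 51)/9)/(2*(((⅑)*(-108 - 4 - 51)/9))) + 3624 = (-12 + (⅑)*(⅑)*(-163))/(2*(((⅑)*(⅑)*(-163)))) + 3624 = (-12 - 163/81)/(2*(-163/81)) + 3624 = (½)*(-81/163)*(-1135/81) + 3624 = 1135/326 + 3624 = 1182559/326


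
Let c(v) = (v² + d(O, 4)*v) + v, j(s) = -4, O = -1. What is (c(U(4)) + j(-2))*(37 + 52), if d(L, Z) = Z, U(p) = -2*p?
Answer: 1780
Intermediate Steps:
c(v) = v² + 5*v (c(v) = (v² + 4*v) + v = v² + 5*v)
(c(U(4)) + j(-2))*(37 + 52) = ((-2*4)*(5 - 2*4) - 4)*(37 + 52) = (-8*(5 - 8) - 4)*89 = (-8*(-3) - 4)*89 = (24 - 4)*89 = 20*89 = 1780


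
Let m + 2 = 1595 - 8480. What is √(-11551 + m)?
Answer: I*√18438 ≈ 135.79*I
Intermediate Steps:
m = -6887 (m = -2 + (1595 - 8480) = -2 - 6885 = -6887)
√(-11551 + m) = √(-11551 - 6887) = √(-18438) = I*√18438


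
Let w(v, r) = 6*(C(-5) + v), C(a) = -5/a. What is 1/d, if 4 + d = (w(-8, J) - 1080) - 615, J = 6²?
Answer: -1/1741 ≈ -0.00057438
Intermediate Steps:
J = 36
w(v, r) = 6 + 6*v (w(v, r) = 6*(-5/(-5) + v) = 6*(-5*(-⅕) + v) = 6*(1 + v) = 6 + 6*v)
d = -1741 (d = -4 + (((6 + 6*(-8)) - 1080) - 615) = -4 + (((6 - 48) - 1080) - 615) = -4 + ((-42 - 1080) - 615) = -4 + (-1122 - 615) = -4 - 1737 = -1741)
1/d = 1/(-1741) = -1/1741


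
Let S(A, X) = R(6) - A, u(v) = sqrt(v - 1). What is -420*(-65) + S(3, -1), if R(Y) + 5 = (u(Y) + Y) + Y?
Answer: 27304 + sqrt(5) ≈ 27306.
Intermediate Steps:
u(v) = sqrt(-1 + v)
R(Y) = -5 + sqrt(-1 + Y) + 2*Y (R(Y) = -5 + ((sqrt(-1 + Y) + Y) + Y) = -5 + ((Y + sqrt(-1 + Y)) + Y) = -5 + (sqrt(-1 + Y) + 2*Y) = -5 + sqrt(-1 + Y) + 2*Y)
S(A, X) = 7 + sqrt(5) - A (S(A, X) = (-5 + sqrt(-1 + 6) + 2*6) - A = (-5 + sqrt(5) + 12) - A = (7 + sqrt(5)) - A = 7 + sqrt(5) - A)
-420*(-65) + S(3, -1) = -420*(-65) + (7 + sqrt(5) - 1*3) = 27300 + (7 + sqrt(5) - 3) = 27300 + (4 + sqrt(5)) = 27304 + sqrt(5)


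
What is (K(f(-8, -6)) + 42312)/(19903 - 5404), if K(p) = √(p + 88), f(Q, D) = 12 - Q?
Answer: 14104/4833 + 2*√3/4833 ≈ 2.9190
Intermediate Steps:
K(p) = √(88 + p)
(K(f(-8, -6)) + 42312)/(19903 - 5404) = (√(88 + (12 - 1*(-8))) + 42312)/(19903 - 5404) = (√(88 + (12 + 8)) + 42312)/14499 = (√(88 + 20) + 42312)*(1/14499) = (√108 + 42312)*(1/14499) = (6*√3 + 42312)*(1/14499) = (42312 + 6*√3)*(1/14499) = 14104/4833 + 2*√3/4833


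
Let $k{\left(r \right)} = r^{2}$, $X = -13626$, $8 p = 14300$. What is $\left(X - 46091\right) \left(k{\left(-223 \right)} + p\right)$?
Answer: $- \frac{6152821661}{2} \approx -3.0764 \cdot 10^{9}$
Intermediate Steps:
$p = \frac{3575}{2}$ ($p = \frac{1}{8} \cdot 14300 = \frac{3575}{2} \approx 1787.5$)
$\left(X - 46091\right) \left(k{\left(-223 \right)} + p\right) = \left(-13626 - 46091\right) \left(\left(-223\right)^{2} + \frac{3575}{2}\right) = - 59717 \left(49729 + \frac{3575}{2}\right) = \left(-59717\right) \frac{103033}{2} = - \frac{6152821661}{2}$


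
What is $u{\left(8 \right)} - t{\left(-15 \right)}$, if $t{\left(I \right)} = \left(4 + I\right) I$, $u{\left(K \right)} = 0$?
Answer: $-165$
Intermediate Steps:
$t{\left(I \right)} = I \left(4 + I\right)$
$u{\left(8 \right)} - t{\left(-15 \right)} = 0 - - 15 \left(4 - 15\right) = 0 - \left(-15\right) \left(-11\right) = 0 - 165 = -165$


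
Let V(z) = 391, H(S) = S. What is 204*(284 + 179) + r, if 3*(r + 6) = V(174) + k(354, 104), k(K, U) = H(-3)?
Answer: 283726/3 ≈ 94575.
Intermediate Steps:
k(K, U) = -3
r = 370/3 (r = -6 + (391 - 3)/3 = -6 + (⅓)*388 = -6 + 388/3 = 370/3 ≈ 123.33)
204*(284 + 179) + r = 204*(284 + 179) + 370/3 = 204*463 + 370/3 = 94452 + 370/3 = 283726/3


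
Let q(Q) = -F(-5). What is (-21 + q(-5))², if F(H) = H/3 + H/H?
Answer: 3721/9 ≈ 413.44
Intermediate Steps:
F(H) = 1 + H/3 (F(H) = H*(⅓) + 1 = H/3 + 1 = 1 + H/3)
q(Q) = ⅔ (q(Q) = -(1 + (⅓)*(-5)) = -(1 - 5/3) = -1*(-⅔) = ⅔)
(-21 + q(-5))² = (-21 + ⅔)² = (-61/3)² = 3721/9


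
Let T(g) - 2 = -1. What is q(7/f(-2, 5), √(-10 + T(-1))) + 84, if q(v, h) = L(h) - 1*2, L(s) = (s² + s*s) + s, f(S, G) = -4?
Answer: 64 + 3*I ≈ 64.0 + 3.0*I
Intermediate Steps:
T(g) = 1 (T(g) = 2 - 1 = 1)
L(s) = s + 2*s² (L(s) = (s² + s²) + s = 2*s² + s = s + 2*s²)
q(v, h) = -2 + h*(1 + 2*h) (q(v, h) = h*(1 + 2*h) - 1*2 = h*(1 + 2*h) - 2 = -2 + h*(1 + 2*h))
q(7/f(-2, 5), √(-10 + T(-1))) + 84 = (-2 + √(-10 + 1)*(1 + 2*√(-10 + 1))) + 84 = (-2 + √(-9)*(1 + 2*√(-9))) + 84 = (-2 + (3*I)*(1 + 2*(3*I))) + 84 = (-2 + (3*I)*(1 + 6*I)) + 84 = (-2 + 3*I*(1 + 6*I)) + 84 = 82 + 3*I*(1 + 6*I)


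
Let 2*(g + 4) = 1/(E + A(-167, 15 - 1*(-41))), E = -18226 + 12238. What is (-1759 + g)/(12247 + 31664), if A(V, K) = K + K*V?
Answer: -17963795/447423816 ≈ -0.040149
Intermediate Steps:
E = -5988
g = -122273/30568 (g = -4 + 1/(2*(-5988 + (15 - 1*(-41))*(1 - 167))) = -4 + 1/(2*(-5988 + (15 + 41)*(-166))) = -4 + 1/(2*(-5988 + 56*(-166))) = -4 + 1/(2*(-5988 - 9296)) = -4 + (1/2)/(-15284) = -4 + (1/2)*(-1/15284) = -4 - 1/30568 = -122273/30568 ≈ -4.0000)
(-1759 + g)/(12247 + 31664) = (-1759 - 122273/30568)/(12247 + 31664) = -53891385/30568/43911 = -53891385/30568*1/43911 = -17963795/447423816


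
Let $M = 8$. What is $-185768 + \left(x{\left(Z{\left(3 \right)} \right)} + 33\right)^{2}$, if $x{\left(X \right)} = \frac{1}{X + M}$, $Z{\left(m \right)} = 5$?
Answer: $- \frac{31209892}{169} \approx -1.8467 \cdot 10^{5}$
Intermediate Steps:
$x{\left(X \right)} = \frac{1}{8 + X}$ ($x{\left(X \right)} = \frac{1}{X + 8} = \frac{1}{8 + X}$)
$-185768 + \left(x{\left(Z{\left(3 \right)} \right)} + 33\right)^{2} = -185768 + \left(\frac{1}{8 + 5} + 33\right)^{2} = -185768 + \left(\frac{1}{13} + 33\right)^{2} = -185768 + \left(\frac{430}{13}\right)^{2} = -185768 + \frac{184900}{169} = - \frac{31209892}{169}$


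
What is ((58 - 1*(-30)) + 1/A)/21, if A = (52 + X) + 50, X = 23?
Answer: 3667/875 ≈ 4.1909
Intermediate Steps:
A = 125 (A = (52 + 23) + 50 = 75 + 50 = 125)
((58 - 1*(-30)) + 1/A)/21 = ((58 - 1*(-30)) + 1/125)/21 = ((58 + 30) + 1/125)*(1/21) = (88 + 1/125)*(1/21) = (11001/125)*(1/21) = 3667/875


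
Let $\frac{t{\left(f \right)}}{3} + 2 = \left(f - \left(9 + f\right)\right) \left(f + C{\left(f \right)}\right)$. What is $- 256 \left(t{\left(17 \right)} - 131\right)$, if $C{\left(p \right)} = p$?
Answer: $270080$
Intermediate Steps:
$t{\left(f \right)} = -6 - 54 f$ ($t{\left(f \right)} = -6 + 3 \left(f - \left(9 + f\right)\right) \left(f + f\right) = -6 + 3 \left(- 9 \cdot 2 f\right) = -6 + 3 \left(- 18 f\right) = -6 - 54 f$)
$- 256 \left(t{\left(17 \right)} - 131\right) = - 256 \left(\left(-6 - 918\right) - 131\right) = - 256 \left(-924 - 131\right) = \left(-256\right) \left(-1055\right) = 270080$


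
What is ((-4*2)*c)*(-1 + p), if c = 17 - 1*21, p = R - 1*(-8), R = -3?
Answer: 128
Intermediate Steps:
p = 5 (p = -3 - 1*(-8) = -3 + 8 = 5)
c = -4 (c = 17 - 21 = -4)
((-4*2)*c)*(-1 + p) = (-4*2*(-4))*(-1 + 5) = -8*(-4)*4 = 32*4 = 128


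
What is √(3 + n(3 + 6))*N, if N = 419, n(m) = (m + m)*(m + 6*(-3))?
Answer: 419*I*√159 ≈ 5283.4*I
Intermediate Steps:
n(m) = 2*m*(-18 + m) (n(m) = (2*m)*(m - 18) = (2*m)*(-18 + m) = 2*m*(-18 + m))
√(3 + n(3 + 6))*N = √(3 + 2*(3 + 6)*(-18 + (3 + 6)))*419 = √(3 + 2*9*(-18 + 9))*419 = √(3 + 2*9*(-9))*419 = √(3 - 162)*419 = √(-159)*419 = (I*√159)*419 = 419*I*√159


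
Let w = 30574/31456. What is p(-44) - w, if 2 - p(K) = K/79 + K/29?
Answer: 111782635/36032848 ≈ 3.1022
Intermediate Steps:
p(K) = 2 - 108*K/2291 (p(K) = 2 - (K/79 + K/29) = 2 - 108*K/2291)
w = 15287/15728 (w = 30574*(1/31456) = 15287/15728 ≈ 0.97196)
p(-44) - w = (2 - 108/2291*(-44)) - 1*15287/15728 = (2 + 4752/2291) - 15287/15728 = 9334/2291 - 15287/15728 = 111782635/36032848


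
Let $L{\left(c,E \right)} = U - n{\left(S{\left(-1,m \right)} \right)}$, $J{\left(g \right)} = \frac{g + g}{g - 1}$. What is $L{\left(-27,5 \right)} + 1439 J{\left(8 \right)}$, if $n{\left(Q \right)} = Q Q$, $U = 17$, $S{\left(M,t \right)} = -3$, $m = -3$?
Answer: $\frac{23080}{7} \approx 3297.1$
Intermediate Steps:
$n{\left(Q \right)} = Q^{2}$
$J{\left(g \right)} = \frac{2 g}{-1 + g}$
$L{\left(c,E \right)} = 8$ ($L{\left(c,E \right)} = 17 - \left(-3\right)^{2} = 17 - 9 = 8$)
$L{\left(-27,5 \right)} + 1439 J{\left(8 \right)} = 8 + 1439 \cdot 2 \cdot 8 \frac{1}{-1 + 8} = 8 + 1439 \cdot 2 \cdot 8 \cdot \frac{1}{7} = 8 + 1439 \cdot \frac{16}{7} = 8 + \frac{23024}{7} = \frac{23080}{7}$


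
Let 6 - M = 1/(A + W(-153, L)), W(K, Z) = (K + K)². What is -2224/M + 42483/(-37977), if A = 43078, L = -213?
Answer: -3860609485387/10383962497 ≈ -371.79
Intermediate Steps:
W(K, Z) = 4*K² (W(K, Z) = (2*K)² = 4*K²)
M = 820283/136714 (M = 6 - 1/(43078 + 4*(-153)²) = 6 - 1/(43078 + 4*23409) = 6 - 1/(43078 + 93636) = 6 - 1/136714 = 820283/136714 ≈ 6.0000)
-2224/M + 42483/(-37977) = -2224/820283/136714 + 42483/(-37977) = -2224*136714/820283 + 42483*(-1/37977) = -304051936/820283 - 14161/12659 = -3860609485387/10383962497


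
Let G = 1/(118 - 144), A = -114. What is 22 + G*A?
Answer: 343/13 ≈ 26.385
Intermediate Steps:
G = -1/26 (G = 1/(-26) = -1/26 ≈ -0.038462)
22 + G*A = 22 - 1/26*(-114) = 22 + 57/13 = 343/13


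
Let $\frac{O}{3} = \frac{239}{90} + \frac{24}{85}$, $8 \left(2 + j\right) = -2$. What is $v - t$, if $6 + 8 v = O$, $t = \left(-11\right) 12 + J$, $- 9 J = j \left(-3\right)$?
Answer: $\frac{108611}{816} \approx 133.1$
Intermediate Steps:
$j = - \frac{9}{4}$ ($j = -2 + \frac{1}{8} \left(-2\right) = -2 - \frac{1}{4} = - \frac{9}{4} \approx -2.25$)
$J = - \frac{3}{4}$ ($J = - \frac{\left(- \frac{9}{4}\right) \left(-3\right)}{9} = \left(- \frac{1}{9}\right) \frac{27}{4} = - \frac{3}{4} \approx -0.75$)
$O = \frac{899}{102}$ ($O = 3 \left(\frac{239}{90} + \frac{24}{85}\right) = 3 \cdot \frac{899}{306} = \frac{899}{102} \approx 8.8137$)
$t = - \frac{531}{4}$ ($t = \left(-11\right) 12 - \frac{3}{4} = -132 - \frac{3}{4} = - \frac{531}{4} \approx -132.75$)
$v = \frac{287}{816}$ ($v = - \frac{3}{4} + \frac{1}{8} \cdot \frac{899}{102} = - \frac{3}{4} + \frac{899}{816} = \frac{287}{816} \approx 0.35172$)
$v - t = \frac{287}{816} - - \frac{531}{4} = \frac{287}{816} + \frac{531}{4} = \frac{108611}{816}$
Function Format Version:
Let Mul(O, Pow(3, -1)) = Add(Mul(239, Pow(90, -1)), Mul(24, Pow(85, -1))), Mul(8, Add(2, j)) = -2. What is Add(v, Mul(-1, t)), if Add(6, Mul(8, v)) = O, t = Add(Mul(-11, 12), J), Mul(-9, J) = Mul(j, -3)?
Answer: Rational(108611, 816) ≈ 133.10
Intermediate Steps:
j = Rational(-9, 4) (j = Add(-2, Mul(Rational(1, 8), -2)) = Add(-2, Rational(-1, 4)) = Rational(-9, 4) ≈ -2.2500)
J = Rational(-3, 4) (J = Mul(Rational(-1, 9), Mul(Rational(-9, 4), -3)) = Mul(Rational(-1, 9), Rational(27, 4)) = Rational(-3, 4) ≈ -0.75000)
O = Rational(899, 102) (O = Mul(3, Add(Mul(239, Pow(90, -1)), Mul(24, Pow(85, -1)))) = Mul(3, Add(Mul(239, Rational(1, 90)), Mul(24, Rational(1, 85)))) = Mul(3, Add(Rational(239, 90), Rational(24, 85))) = Mul(3, Rational(899, 306)) = Rational(899, 102) ≈ 8.8137)
t = Rational(-531, 4) (t = Add(Mul(-11, 12), Rational(-3, 4)) = Add(-132, Rational(-3, 4)) = Rational(-531, 4) ≈ -132.75)
v = Rational(287, 816) (v = Add(Rational(-3, 4), Mul(Rational(1, 8), Rational(899, 102))) = Add(Rational(-3, 4), Rational(899, 816)) = Rational(287, 816) ≈ 0.35172)
Add(v, Mul(-1, t)) = Add(Rational(287, 816), Mul(-1, Rational(-531, 4))) = Add(Rational(287, 816), Rational(531, 4)) = Rational(108611, 816)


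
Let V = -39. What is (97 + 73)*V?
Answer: -6630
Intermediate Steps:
(97 + 73)*V = (97 + 73)*(-39) = 170*(-39) = -6630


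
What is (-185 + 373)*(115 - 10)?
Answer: 19740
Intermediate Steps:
(-185 + 373)*(115 - 10) = 188*105 = 19740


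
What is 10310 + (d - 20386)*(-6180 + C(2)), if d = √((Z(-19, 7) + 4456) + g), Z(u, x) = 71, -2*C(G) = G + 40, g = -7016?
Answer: 126423896 - 6201*I*√2489 ≈ 1.2642e+8 - 3.0937e+5*I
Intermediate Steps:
C(G) = -20 - G/2 (C(G) = -(G + 40)/2 = -(40 + G)/2 = -20 - G/2)
d = I*√2489 (d = √((71 + 4456) - 7016) = √(4527 - 7016) = √(-2489) = I*√2489 ≈ 49.89*I)
10310 + (d - 20386)*(-6180 + C(2)) = 10310 + (I*√2489 - 20386)*(-6180 + (-20 - ½*2)) = 10310 + (-20386 + I*√2489)*(-6180 + (-20 - 1)) = 10310 + (-20386 + I*√2489)*(-6180 - 21) = 10310 + (-20386 + I*√2489)*(-6201) = 10310 + (126413586 - 6201*I*√2489) = 126423896 - 6201*I*√2489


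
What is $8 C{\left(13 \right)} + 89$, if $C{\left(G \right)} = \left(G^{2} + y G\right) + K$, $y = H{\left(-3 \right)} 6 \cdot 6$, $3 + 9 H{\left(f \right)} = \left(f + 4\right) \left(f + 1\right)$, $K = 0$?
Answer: $-639$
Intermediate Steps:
$H{\left(f \right)} = - \frac{1}{3} + \frac{\left(1 + f\right) \left(4 + f\right)}{9}$ ($H{\left(f \right)} = - \frac{1}{3} + \frac{\left(f + 4\right) \left(f + 1\right)}{9} = - \frac{1}{3} + \frac{\left(4 + f\right) \left(1 + f\right)}{9} = - \frac{1}{3} + \frac{\left(1 + f\right) \left(4 + f\right)}{9}$)
$y = -20$ ($y = \left(\frac{1}{9} + \frac{\left(-3\right)^{2}}{9} + \frac{5}{9} \left(-3\right)\right) 6 \cdot 6 = \left(\frac{1}{9} + \frac{1}{9} \cdot 9 - \frac{5}{3}\right) 6 \cdot 6 = \left(\frac{1}{9} + 1 - \frac{5}{3}\right) 6 \cdot 6 = \left(- \frac{5}{9}\right) 6 \cdot 6 = \left(- \frac{10}{3}\right) 6 = -20$)
$C{\left(G \right)} = G^{2} - 20 G$ ($C{\left(G \right)} = \left(G^{2} - 20 G\right) + 0 = G^{2} - 20 G$)
$8 C{\left(13 \right)} + 89 = 8 \cdot 13 \left(-20 + 13\right) + 89 = 8 \cdot 13 \left(-7\right) + 89 = 8 \left(-91\right) + 89 = -728 + 89 = -639$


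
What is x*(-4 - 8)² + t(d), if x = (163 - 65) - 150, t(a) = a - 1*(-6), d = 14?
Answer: -7468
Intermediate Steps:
t(a) = 6 + a (t(a) = a + 6 = 6 + a)
x = -52 (x = 98 - 150 = -52)
x*(-4 - 8)² + t(d) = -52*(-4 - 8)² + (6 + 14) = -52*(-12)² + 20 = -52*144 + 20 = -7488 + 20 = -7468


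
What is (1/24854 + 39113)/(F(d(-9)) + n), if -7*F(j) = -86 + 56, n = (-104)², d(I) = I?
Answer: 6804801521/1882491668 ≈ 3.6148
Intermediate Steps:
n = 10816
F(j) = 30/7 (F(j) = -(-86 + 56)/7 = -⅐*(-30) = 30/7)
(1/24854 + 39113)/(F(d(-9)) + n) = (1/24854 + 39113)/(30/7 + 10816) = (1/24854 + 39113)/(75742/7) = (972114503/24854)*(7/75742) = 6804801521/1882491668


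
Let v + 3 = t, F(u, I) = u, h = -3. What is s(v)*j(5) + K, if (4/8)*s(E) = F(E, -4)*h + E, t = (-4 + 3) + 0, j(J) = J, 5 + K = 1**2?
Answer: 76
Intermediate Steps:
K = -4 (K = -5 + 1**2 = -5 + 1 = -4)
t = -1 (t = -1 + 0 = -1)
v = -4 (v = -3 - 1 = -4)
s(E) = -4*E (s(E) = 2*(E*(-3) + E) = 2*(-3*E + E) = 2*(-2*E) = -4*E)
s(v)*j(5) + K = -4*(-4)*5 - 4 = 16*5 - 4 = 80 - 4 = 76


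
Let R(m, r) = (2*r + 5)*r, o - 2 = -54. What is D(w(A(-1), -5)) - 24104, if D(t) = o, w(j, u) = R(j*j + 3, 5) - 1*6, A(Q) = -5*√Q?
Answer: -24156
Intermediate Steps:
o = -52 (o = 2 - 54 = -52)
R(m, r) = r*(5 + 2*r) (R(m, r) = (5 + 2*r)*r = r*(5 + 2*r))
w(j, u) = 69 (w(j, u) = 5*(5 + 2*5) - 1*6 = 5*(5 + 10) - 6 = 5*15 - 6 = 75 - 6 = 69)
D(t) = -52
D(w(A(-1), -5)) - 24104 = -52 - 24104 = -24156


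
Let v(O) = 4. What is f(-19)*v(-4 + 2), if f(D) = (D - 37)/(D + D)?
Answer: 112/19 ≈ 5.8947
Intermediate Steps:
f(D) = (-37 + D)/(2*D) (f(D) = (-37 + D)/((2*D)) = (-37 + D)*(1/(2*D)) = (-37 + D)/(2*D))
f(-19)*v(-4 + 2) = ((1/2)*(-37 - 19)/(-19))*4 = ((1/2)*(-1/19)*(-56))*4 = (28/19)*4 = 112/19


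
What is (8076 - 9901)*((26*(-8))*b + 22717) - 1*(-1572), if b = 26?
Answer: -31587353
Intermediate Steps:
(8076 - 9901)*((26*(-8))*b + 22717) - 1*(-1572) = (8076 - 9901)*((26*(-8))*26 + 22717) - 1*(-1572) = -1825*(-208*26 + 22717) + 1572 = -1825*(-5408 + 22717) + 1572 = -1825*17309 + 1572 = -31588925 + 1572 = -31587353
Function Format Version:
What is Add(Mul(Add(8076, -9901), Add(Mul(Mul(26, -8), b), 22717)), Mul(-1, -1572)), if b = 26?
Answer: -31587353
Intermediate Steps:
Add(Mul(Add(8076, -9901), Add(Mul(Mul(26, -8), b), 22717)), Mul(-1, -1572)) = Add(Mul(Add(8076, -9901), Add(Mul(Mul(26, -8), 26), 22717)), Mul(-1, -1572)) = Add(Mul(-1825, Add(Mul(-208, 26), 22717)), 1572) = Add(Mul(-1825, Add(-5408, 22717)), 1572) = Add(Mul(-1825, 17309), 1572) = Add(-31588925, 1572) = -31587353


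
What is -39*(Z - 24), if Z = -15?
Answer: 1521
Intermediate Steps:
-39*(Z - 24) = -39*(-15 - 24) = -39*(-39) = 1521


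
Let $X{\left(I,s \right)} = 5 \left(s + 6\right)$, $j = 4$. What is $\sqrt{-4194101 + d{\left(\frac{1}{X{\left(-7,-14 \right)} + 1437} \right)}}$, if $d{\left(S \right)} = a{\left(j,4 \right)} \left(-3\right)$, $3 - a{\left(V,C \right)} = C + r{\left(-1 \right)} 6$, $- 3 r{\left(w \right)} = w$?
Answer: $2 i \sqrt{1048523} \approx 2047.9 i$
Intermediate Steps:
$r{\left(w \right)} = - \frac{w}{3}$
$a{\left(V,C \right)} = 1 - C$ ($a{\left(V,C \right)} = 3 - \left(C + \left(- \frac{1}{3}\right) \left(-1\right) 6\right) = 3 - \left(C + \frac{1}{3} \cdot 6\right) = 3 - \left(C + 2\right) = 3 - \left(2 + C\right) = 1 - C$)
$X{\left(I,s \right)} = 30 + 5 s$ ($X{\left(I,s \right)} = 5 \left(6 + s\right) = 30 + 5 s$)
$d{\left(S \right)} = 9$ ($d{\left(S \right)} = \left(1 - 4\right) \left(-3\right) = \left(-3\right) \left(-3\right) = 9$)
$\sqrt{-4194101 + d{\left(\frac{1}{X{\left(-7,-14 \right)} + 1437} \right)}} = \sqrt{-4194101 + 9} = \sqrt{-4194092} = 2 i \sqrt{1048523}$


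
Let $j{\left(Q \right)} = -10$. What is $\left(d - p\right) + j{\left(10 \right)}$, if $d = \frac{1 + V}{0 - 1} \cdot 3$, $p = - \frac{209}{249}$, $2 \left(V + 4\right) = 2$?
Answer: $- \frac{787}{249} \approx -3.1606$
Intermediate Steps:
$V = -3$ ($V = -4 + \frac{1}{2} \cdot 2 = -4 + 1 = -3$)
$p = - \frac{209}{249}$ ($p = \left(-209\right) \frac{1}{249} = - \frac{209}{249} \approx -0.83936$)
$d = 6$ ($d = \frac{1 - 3}{0 - 1} \cdot 3 = - \frac{2}{-1} \cdot 3 = \left(-2\right) \left(-1\right) 3 = 2 \cdot 3 = 6$)
$\left(d - p\right) + j{\left(10 \right)} = \left(6 - - \frac{209}{249}\right) - 10 = \left(6 + \frac{209}{249}\right) - 10 = \frac{1703}{249} - 10 = - \frac{787}{249}$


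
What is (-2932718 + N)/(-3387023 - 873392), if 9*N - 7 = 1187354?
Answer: 2800789/4260415 ≈ 0.65740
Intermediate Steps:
N = 131929 (N = 7/9 + (⅑)*1187354 = 7/9 + 1187354/9 = 131929)
(-2932718 + N)/(-3387023 - 873392) = (-2932718 + 131929)/(-3387023 - 873392) = -2800789/(-4260415) = -2800789*(-1/4260415) = 2800789/4260415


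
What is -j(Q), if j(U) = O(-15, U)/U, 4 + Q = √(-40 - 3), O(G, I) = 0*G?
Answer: 0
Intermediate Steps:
O(G, I) = 0
Q = -4 + I*√43 (Q = -4 + √(-40 - 3) = -4 + √(-43) = -4 + I*√43 ≈ -4.0 + 6.5574*I)
j(U) = 0 (j(U) = 0/U = 0)
-j(Q) = -1*0 = 0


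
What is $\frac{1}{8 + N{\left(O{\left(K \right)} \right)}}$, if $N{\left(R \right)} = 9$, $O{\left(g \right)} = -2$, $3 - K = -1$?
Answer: $\frac{1}{17} \approx 0.058824$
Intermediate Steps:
$K = 4$ ($K = 3 - -1 = 3 + 1 = 4$)
$\frac{1}{8 + N{\left(O{\left(K \right)} \right)}} = \frac{1}{8 + 9} = \frac{1}{17}$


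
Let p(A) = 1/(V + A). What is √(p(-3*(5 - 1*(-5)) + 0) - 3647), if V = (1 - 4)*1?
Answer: 4*I*√248226/33 ≈ 60.391*I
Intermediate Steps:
V = -3 (V = -3*1 = -3)
p(A) = 1/(-3 + A)
√(p(-3*(5 - 1*(-5)) + 0) - 3647) = √(1/(-3 + (-3*(5 - 1*(-5)) + 0)) - 3647) = √(1/(-3 + (-3*(5 + 5) + 0)) - 3647) = √(1/(-3 + (-3*10 + 0)) - 3647) = √(1/(-3 + (-30 + 0)) - 3647) = √(1/(-3 - 30) - 3647) = √(1/(-33) - 3647) = √(-1/33 - 3647) = √(-120352/33) = 4*I*√248226/33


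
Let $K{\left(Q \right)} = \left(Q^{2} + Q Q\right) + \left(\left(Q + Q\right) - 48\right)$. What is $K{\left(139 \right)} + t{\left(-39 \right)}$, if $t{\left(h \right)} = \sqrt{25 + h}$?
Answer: $38872 + i \sqrt{14} \approx 38872.0 + 3.7417 i$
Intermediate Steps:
$K{\left(Q \right)} = -48 + 2 Q + 2 Q^{2}$ ($K{\left(Q \right)} = \left(Q^{2} + Q^{2}\right) + \left(2 Q - 48\right) = 2 Q^{2} + \left(-48 + 2 Q\right) = -48 + 2 Q + 2 Q^{2}$)
$K{\left(139 \right)} + t{\left(-39 \right)} = \left(-48 + 2 \cdot 139 + 2 \cdot 139^{2}\right) + \sqrt{25 - 39} = \left(-48 + 278 + 2 \cdot 19321\right) + \sqrt{-14} = \left(-48 + 278 + 38642\right) + i \sqrt{14} = 38872 + i \sqrt{14}$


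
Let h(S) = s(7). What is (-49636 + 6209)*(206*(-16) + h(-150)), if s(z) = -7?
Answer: 143439381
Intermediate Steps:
h(S) = -7
(-49636 + 6209)*(206*(-16) + h(-150)) = (-49636 + 6209)*(206*(-16) - 7) = -43427*(-3296 - 7) = -43427*(-3303) = 143439381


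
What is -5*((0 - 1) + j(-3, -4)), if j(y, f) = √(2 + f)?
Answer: 5 - 5*I*√2 ≈ 5.0 - 7.0711*I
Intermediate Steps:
-5*((0 - 1) + j(-3, -4)) = -5*((0 - 1) + √(2 - 4)) = -5*(-1 + √(-2)) = -5*(-1 + I*√2) = 5 - 5*I*√2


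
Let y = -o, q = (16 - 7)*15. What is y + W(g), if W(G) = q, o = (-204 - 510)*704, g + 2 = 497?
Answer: 502791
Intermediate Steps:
g = 495 (g = -2 + 497 = 495)
q = 135 (q = 9*15 = 135)
o = -502656 (o = -714*704 = -502656)
W(G) = 135
y = 502656 (y = -1*(-502656) = 502656)
y + W(g) = 502656 + 135 = 502791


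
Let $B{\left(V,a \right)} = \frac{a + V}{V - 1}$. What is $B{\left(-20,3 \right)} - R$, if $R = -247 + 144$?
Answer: $\frac{2180}{21} \approx 103.81$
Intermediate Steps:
$B{\left(V,a \right)} = \frac{V + a}{-1 + V}$
$R = -103$
$B{\left(-20,3 \right)} - R = \frac{-20 + 3}{-1 - 20} - -103 = \frac{1}{-21} \left(-17\right) + 103 = \left(- \frac{1}{21}\right) \left(-17\right) + 103 = \frac{17}{21} + 103 = \frac{2180}{21}$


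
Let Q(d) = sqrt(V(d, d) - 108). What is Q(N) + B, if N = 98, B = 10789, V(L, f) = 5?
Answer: 10789 + I*sqrt(103) ≈ 10789.0 + 10.149*I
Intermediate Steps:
Q(d) = I*sqrt(103) (Q(d) = sqrt(5 - 108) = sqrt(-103) = I*sqrt(103))
Q(N) + B = I*sqrt(103) + 10789 = 10789 + I*sqrt(103)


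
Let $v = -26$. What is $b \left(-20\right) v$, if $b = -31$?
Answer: $-16120$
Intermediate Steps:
$b \left(-20\right) v = \left(-31\right) \left(-20\right) \left(-26\right) = 620 \left(-26\right) = -16120$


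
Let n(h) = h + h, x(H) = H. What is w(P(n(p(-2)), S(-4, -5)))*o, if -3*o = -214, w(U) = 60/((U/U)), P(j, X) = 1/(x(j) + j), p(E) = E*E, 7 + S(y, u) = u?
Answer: 4280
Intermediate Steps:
S(y, u) = -7 + u
p(E) = E²
n(h) = 2*h
P(j, X) = 1/(2*j) (P(j, X) = 1/(j + j) = 1/(2*j))
w(U) = 60 (w(U) = 60/1 = 60*1 = 60)
o = 214/3 (o = -⅓*(-214) = 214/3 ≈ 71.333)
w(P(n(p(-2)), S(-4, -5)))*o = 60*(214/3) = 4280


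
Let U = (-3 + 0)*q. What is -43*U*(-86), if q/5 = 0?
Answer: 0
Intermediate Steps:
q = 0 (q = 5*0 = 0)
U = 0 (U = (-3 + 0)*0 = -3*0 = 0)
-43*U*(-86) = -43*0*(-86) = 0*(-86) = 0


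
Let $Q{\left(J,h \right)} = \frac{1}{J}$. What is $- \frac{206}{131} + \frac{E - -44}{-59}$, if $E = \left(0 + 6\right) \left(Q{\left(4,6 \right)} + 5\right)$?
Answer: $- \frac{44089}{15458} \approx -2.8522$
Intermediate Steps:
$E = \frac{63}{2}$ ($E = \left(0 + 6\right) \left(\frac{1}{4} + 5\right) = 6 \left(\frac{1}{4} + 5\right) = 6 \cdot \frac{21}{4} = \frac{63}{2} \approx 31.5$)
$- \frac{206}{131} + \frac{E - -44}{-59} = - \frac{206}{131} + \frac{\frac{63}{2} - -44}{-59} = \left(-206\right) \frac{1}{131} + \left(\frac{63}{2} + 44\right) \left(- \frac{1}{59}\right) = - \frac{206}{131} + \frac{151}{2} \left(- \frac{1}{59}\right) = - \frac{206}{131} - \frac{151}{118} = - \frac{44089}{15458}$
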